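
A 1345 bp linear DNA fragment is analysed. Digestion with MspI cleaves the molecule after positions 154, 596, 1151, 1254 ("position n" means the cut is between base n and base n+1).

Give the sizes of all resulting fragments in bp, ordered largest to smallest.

Linear molecule, 4 cuts → 5 fragments:
  154 − 0 = 154 bp
  596 − 154 = 442 bp
  1151 − 596 = 555 bp
  1254 − 1151 = 103 bp
  1345 − 1254 = 91 bp
Sorted largest to smallest: 555, 442, 154, 103, 91 bp.

555, 442, 154, 103, 91 bp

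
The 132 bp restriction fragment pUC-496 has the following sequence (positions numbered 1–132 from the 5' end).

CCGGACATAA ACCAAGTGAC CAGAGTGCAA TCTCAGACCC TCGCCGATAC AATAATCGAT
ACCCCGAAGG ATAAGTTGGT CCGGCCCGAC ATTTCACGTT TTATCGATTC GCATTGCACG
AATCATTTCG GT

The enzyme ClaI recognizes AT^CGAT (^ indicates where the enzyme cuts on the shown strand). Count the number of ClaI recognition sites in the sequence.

ATCGAT occurs starting at positions 55, 103.
ClaI cuts at 2 sites.

2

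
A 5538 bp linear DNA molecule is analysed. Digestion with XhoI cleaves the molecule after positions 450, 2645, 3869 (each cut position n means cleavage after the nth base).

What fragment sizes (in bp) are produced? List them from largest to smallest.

Linear molecule, 3 cuts → 4 fragments:
  450 − 0 = 450 bp
  2645 − 450 = 2195 bp
  3869 − 2645 = 1224 bp
  5538 − 3869 = 1669 bp
Sorted largest to smallest: 2195, 1669, 1224, 450 bp.

2195, 1669, 1224, 450 bp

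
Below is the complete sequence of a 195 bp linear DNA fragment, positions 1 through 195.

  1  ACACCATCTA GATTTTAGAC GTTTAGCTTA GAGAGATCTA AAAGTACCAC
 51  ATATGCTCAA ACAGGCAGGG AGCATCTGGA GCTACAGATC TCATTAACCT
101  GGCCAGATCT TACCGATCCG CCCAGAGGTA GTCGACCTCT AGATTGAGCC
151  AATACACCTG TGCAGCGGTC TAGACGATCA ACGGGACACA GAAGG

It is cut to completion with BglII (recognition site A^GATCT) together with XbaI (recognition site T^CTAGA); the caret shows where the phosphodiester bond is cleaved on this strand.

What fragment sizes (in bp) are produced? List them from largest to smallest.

BglII sites (AGATCT) start at positions 34, 86, 105.
BglII cuts after the first base of each site, so after positions 34, 86, 105.
XbaI sites (TCTAGA) start at positions 7, 138, 169.
XbaI cuts after the first base of each site, so after positions 7, 138, 169.
Combined cut positions: 7, 34, 86, 105, 138, 169.
Linear molecule, 6 cuts → 7 fragments:
  1–7 → 7 bp
  8–34 → 27 bp
  35–86 → 52 bp
  87–105 → 19 bp
  106–138 → 33 bp
  139–169 → 31 bp
  170–195 → 26 bp
Sorted largest to smallest: 52, 33, 31, 27, 26, 19, 7 bp.

52, 33, 31, 27, 26, 19, 7 bp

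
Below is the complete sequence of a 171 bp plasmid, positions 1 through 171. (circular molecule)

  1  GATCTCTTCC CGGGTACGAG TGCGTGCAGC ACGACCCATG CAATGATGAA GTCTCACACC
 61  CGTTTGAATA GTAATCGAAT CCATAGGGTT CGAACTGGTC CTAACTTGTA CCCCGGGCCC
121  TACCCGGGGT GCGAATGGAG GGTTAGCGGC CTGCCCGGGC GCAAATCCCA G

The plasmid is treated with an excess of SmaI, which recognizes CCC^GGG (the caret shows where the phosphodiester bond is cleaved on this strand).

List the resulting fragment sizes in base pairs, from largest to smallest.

SmaI sites (CCCGGG) start at positions 9, 112, 123, 154.
SmaI cuts after base 3 of each site, so after positions 11, 114, 125, 156.
Circular molecule, 4 cuts → 4 fragments:
  12–114 → 103 bp
  115–125 → 11 bp
  126–156 → 31 bp
  157–171 then 1–11 → 15 + 11 = 26 bp
Sorted largest to smallest: 103, 31, 26, 11 bp.

103, 31, 26, 11 bp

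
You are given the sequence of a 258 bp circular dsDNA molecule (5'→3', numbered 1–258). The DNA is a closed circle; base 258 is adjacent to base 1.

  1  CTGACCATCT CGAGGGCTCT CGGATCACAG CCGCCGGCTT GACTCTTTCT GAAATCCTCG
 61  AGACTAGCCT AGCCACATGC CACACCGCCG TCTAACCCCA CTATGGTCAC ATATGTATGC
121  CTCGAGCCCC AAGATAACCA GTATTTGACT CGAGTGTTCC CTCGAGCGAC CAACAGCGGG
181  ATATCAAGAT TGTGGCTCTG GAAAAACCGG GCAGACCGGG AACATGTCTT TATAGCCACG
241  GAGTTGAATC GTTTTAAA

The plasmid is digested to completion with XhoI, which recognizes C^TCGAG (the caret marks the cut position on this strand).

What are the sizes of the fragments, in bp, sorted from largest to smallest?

106, 64, 48, 28, 12 bp

XhoI sites (CTCGAG) start at positions 9, 57, 121, 149, 161.
XhoI cuts after the first base of each site, so after positions 9, 57, 121, 149, 161.
Circular molecule, 5 cuts → 5 fragments:
  10–57 → 48 bp
  58–121 → 64 bp
  122–149 → 28 bp
  150–161 → 12 bp
  162–258 then 1–9 → 97 + 9 = 106 bp
Sorted largest to smallest: 106, 64, 48, 28, 12 bp.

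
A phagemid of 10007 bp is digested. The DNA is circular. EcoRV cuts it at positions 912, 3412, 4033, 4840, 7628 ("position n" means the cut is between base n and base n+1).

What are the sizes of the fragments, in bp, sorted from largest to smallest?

Circular molecule, 5 cuts → 5 fragments:
  3412 − 912 = 2500 bp
  4033 − 3412 = 621 bp
  4840 − 4033 = 807 bp
  7628 − 4840 = 2788 bp
  wrap: 10007 − 7628 + 912 = 3291 bp
Sorted largest to smallest: 3291, 2788, 2500, 807, 621 bp.

3291, 2788, 2500, 807, 621 bp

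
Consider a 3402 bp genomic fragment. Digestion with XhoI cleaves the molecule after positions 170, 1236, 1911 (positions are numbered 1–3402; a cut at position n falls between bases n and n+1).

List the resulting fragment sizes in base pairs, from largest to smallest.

Linear molecule, 3 cuts → 4 fragments:
  170 − 0 = 170 bp
  1236 − 170 = 1066 bp
  1911 − 1236 = 675 bp
  3402 − 1911 = 1491 bp
Sorted largest to smallest: 1491, 1066, 675, 170 bp.

1491, 1066, 675, 170 bp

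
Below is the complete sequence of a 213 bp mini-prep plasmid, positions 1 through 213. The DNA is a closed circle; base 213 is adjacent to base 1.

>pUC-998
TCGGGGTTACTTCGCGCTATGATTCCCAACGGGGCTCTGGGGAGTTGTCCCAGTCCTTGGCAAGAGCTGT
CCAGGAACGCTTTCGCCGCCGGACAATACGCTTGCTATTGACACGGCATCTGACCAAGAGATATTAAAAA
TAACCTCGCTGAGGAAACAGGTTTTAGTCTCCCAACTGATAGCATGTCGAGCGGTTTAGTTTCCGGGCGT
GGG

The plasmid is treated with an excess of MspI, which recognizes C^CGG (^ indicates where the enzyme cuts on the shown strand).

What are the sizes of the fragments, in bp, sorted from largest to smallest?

MspI sites (CCGG) start at positions 89, 203.
MspI cuts after the first base of each site, so after positions 89, 203.
Circular molecule, 2 cuts → 2 fragments:
  90–203 → 114 bp
  204–213 then 1–89 → 10 + 89 = 99 bp
Sorted largest to smallest: 114, 99 bp.

114, 99 bp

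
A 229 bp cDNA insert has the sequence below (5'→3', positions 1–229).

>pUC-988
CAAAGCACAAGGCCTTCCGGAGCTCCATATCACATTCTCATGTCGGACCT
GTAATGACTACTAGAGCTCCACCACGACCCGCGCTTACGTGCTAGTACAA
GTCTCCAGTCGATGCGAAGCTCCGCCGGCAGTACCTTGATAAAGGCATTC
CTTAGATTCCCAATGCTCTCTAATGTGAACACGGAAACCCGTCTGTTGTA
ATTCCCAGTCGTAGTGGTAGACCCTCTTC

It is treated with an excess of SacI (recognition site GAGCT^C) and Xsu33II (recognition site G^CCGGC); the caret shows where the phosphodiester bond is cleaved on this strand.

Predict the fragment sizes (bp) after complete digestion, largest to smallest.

105, 56, 44, 24 bp

SacI sites (GAGCTC) start at positions 20, 64.
SacI cuts after base 5 of each site (before the last base), so after positions 24, 68.
The Xsu33II site (GCCGGC) starts at position 124.
Xsu33II cuts after the first base of each site, so after position 124.
Combined cut positions: 24, 68, 124.
Linear molecule, 3 cuts → 4 fragments:
  1–24 → 24 bp
  25–68 → 44 bp
  69–124 → 56 bp
  125–229 → 105 bp
Sorted largest to smallest: 105, 56, 44, 24 bp.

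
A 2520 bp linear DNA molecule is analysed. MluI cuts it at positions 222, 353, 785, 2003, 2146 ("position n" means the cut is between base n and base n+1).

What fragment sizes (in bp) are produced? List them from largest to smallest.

1218, 432, 374, 222, 143, 131 bp

Linear molecule, 5 cuts → 6 fragments:
  222 − 0 = 222 bp
  353 − 222 = 131 bp
  785 − 353 = 432 bp
  2003 − 785 = 1218 bp
  2146 − 2003 = 143 bp
  2520 − 2146 = 374 bp
Sorted largest to smallest: 1218, 432, 374, 222, 143, 131 bp.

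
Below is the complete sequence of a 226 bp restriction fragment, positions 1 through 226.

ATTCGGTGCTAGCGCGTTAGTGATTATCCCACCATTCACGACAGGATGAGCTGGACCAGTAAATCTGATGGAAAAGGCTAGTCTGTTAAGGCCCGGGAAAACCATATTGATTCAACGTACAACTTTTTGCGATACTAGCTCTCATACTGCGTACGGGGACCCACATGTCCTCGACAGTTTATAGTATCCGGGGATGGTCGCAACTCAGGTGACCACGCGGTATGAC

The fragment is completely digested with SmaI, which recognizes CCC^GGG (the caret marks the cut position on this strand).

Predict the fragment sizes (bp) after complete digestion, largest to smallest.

The SmaI site (CCCGGG) starts at position 92.
SmaI cuts after base 3 of each site, so after position 94.
Linear molecule, 1 cut → 2 fragments:
  1–94 → 94 bp
  95–226 → 132 bp
Sorted largest to smallest: 132, 94 bp.

132, 94 bp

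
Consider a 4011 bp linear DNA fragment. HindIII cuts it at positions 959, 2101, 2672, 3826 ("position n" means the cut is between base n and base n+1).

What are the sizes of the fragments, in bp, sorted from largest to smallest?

1154, 1142, 959, 571, 185 bp

Linear molecule, 4 cuts → 5 fragments:
  959 − 0 = 959 bp
  2101 − 959 = 1142 bp
  2672 − 2101 = 571 bp
  3826 − 2672 = 1154 bp
  4011 − 3826 = 185 bp
Sorted largest to smallest: 1154, 1142, 959, 571, 185 bp.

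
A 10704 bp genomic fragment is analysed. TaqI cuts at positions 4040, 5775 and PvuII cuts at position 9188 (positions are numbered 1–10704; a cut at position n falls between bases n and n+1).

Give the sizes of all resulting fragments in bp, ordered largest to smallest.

Combined cut positions (sorted): 4040, 5775, 9188.
Linear molecule, 3 cuts → 4 fragments:
  4040 − 0 = 4040 bp
  5775 − 4040 = 1735 bp
  9188 − 5775 = 3413 bp
  10704 − 9188 = 1516 bp
Sorted largest to smallest: 4040, 3413, 1735, 1516 bp.

4040, 3413, 1735, 1516 bp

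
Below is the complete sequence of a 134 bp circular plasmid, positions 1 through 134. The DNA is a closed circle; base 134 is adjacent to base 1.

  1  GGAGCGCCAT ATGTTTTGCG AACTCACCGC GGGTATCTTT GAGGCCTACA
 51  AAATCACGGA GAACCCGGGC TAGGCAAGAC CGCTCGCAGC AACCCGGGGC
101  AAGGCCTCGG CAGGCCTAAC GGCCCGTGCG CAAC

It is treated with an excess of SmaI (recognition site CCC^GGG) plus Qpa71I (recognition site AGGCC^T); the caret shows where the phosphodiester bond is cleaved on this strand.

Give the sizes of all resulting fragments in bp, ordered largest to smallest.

64, 29, 20, 11, 10 bp

SmaI sites (CCCGGG) start at positions 64, 93.
SmaI cuts after base 3 of each site, so after positions 66, 95.
Qpa71I sites (AGGCCT) start at positions 42, 102, 112.
Qpa71I cuts after base 5 of each site (before the last base), so after positions 46, 106, 116.
Combined cut positions: 46, 66, 95, 106, 116.
Circular molecule, 5 cuts → 5 fragments:
  47–66 → 20 bp
  67–95 → 29 bp
  96–106 → 11 bp
  107–116 → 10 bp
  117–134 then 1–46 → 18 + 46 = 64 bp
Sorted largest to smallest: 64, 29, 20, 11, 10 bp.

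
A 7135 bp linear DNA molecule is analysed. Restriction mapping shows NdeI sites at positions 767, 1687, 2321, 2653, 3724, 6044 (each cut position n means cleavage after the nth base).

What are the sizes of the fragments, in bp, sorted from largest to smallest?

Linear molecule, 6 cuts → 7 fragments:
  767 − 0 = 767 bp
  1687 − 767 = 920 bp
  2321 − 1687 = 634 bp
  2653 − 2321 = 332 bp
  3724 − 2653 = 1071 bp
  6044 − 3724 = 2320 bp
  7135 − 6044 = 1091 bp
Sorted largest to smallest: 2320, 1091, 1071, 920, 767, 634, 332 bp.

2320, 1091, 1071, 920, 767, 634, 332 bp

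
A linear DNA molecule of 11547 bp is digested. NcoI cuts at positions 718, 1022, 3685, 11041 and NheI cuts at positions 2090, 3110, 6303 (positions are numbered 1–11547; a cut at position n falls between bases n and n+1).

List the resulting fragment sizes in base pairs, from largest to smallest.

4738, 2618, 1068, 1020, 718, 575, 506, 304 bp

Combined cut positions (sorted): 718, 1022, 2090, 3110, 3685, 6303, 11041.
Linear molecule, 7 cuts → 8 fragments:
  718 − 0 = 718 bp
  1022 − 718 = 304 bp
  2090 − 1022 = 1068 bp
  3110 − 2090 = 1020 bp
  3685 − 3110 = 575 bp
  6303 − 3685 = 2618 bp
  11041 − 6303 = 4738 bp
  11547 − 11041 = 506 bp
Sorted largest to smallest: 4738, 2618, 1068, 1020, 718, 575, 506, 304 bp.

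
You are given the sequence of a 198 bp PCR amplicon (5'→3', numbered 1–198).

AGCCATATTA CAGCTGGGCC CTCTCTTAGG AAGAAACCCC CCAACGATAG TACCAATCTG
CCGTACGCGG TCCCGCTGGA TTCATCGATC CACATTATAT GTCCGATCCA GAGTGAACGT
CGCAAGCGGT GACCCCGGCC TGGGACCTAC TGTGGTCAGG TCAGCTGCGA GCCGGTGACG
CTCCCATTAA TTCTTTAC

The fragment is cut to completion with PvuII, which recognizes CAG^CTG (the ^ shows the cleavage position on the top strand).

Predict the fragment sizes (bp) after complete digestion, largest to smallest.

151, 34, 13 bp

PvuII sites (CAGCTG) start at positions 11, 162.
PvuII cuts after base 3 of each site, so after positions 13, 164.
Linear molecule, 2 cuts → 3 fragments:
  1–13 → 13 bp
  14–164 → 151 bp
  165–198 → 34 bp
Sorted largest to smallest: 151, 34, 13 bp.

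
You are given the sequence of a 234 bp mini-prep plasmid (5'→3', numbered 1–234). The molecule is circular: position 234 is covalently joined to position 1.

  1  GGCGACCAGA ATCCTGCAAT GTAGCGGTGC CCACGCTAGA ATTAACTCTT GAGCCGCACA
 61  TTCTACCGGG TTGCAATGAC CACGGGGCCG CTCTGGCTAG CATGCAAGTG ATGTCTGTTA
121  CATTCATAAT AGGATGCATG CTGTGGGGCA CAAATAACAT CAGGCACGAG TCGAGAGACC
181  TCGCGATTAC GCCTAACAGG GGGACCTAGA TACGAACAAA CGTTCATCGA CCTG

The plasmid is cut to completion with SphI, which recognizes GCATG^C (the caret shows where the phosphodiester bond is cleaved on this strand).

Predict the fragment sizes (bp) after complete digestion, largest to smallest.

198, 36 bp

SphI sites (GCATGC) start at positions 100, 136.
SphI cuts after base 5 of each site (before the last base), so after positions 104, 140.
Circular molecule, 2 cuts → 2 fragments:
  105–140 → 36 bp
  141–234 then 1–104 → 94 + 104 = 198 bp
Sorted largest to smallest: 198, 36 bp.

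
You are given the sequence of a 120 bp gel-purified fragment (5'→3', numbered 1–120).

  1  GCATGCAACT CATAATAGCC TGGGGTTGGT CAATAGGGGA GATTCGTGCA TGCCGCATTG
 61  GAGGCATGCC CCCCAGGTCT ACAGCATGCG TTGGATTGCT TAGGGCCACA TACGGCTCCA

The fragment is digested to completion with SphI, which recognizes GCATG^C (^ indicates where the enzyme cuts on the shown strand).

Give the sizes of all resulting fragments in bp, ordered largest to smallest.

SphI sites (GCATGC) start at positions 1, 48, 64, 84.
SphI cuts after base 5 of each site (before the last base), so after positions 5, 52, 68, 88.
Linear molecule, 4 cuts → 5 fragments:
  1–5 → 5 bp
  6–52 → 47 bp
  53–68 → 16 bp
  69–88 → 20 bp
  89–120 → 32 bp
Sorted largest to smallest: 47, 32, 20, 16, 5 bp.

47, 32, 20, 16, 5 bp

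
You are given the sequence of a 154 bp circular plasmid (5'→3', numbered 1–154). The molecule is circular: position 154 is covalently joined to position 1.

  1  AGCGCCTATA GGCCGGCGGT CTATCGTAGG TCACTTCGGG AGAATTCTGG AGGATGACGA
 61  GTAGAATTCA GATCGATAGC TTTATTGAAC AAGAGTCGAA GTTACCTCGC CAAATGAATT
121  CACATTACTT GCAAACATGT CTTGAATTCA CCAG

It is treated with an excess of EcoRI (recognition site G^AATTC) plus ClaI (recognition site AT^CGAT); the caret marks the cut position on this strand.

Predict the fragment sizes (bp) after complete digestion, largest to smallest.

EcoRI sites (GAATTC) start at positions 42, 64, 116, 144.
EcoRI cuts after the first base of each site, so after positions 42, 64, 116, 144.
The ClaI site (ATCGAT) starts at position 72.
ClaI cuts after base 2 of each site, so after position 73.
Combined cut positions: 42, 64, 73, 116, 144.
Circular molecule, 5 cuts → 5 fragments:
  43–64 → 22 bp
  65–73 → 9 bp
  74–116 → 43 bp
  117–144 → 28 bp
  145–154 then 1–42 → 10 + 42 = 52 bp
Sorted largest to smallest: 52, 43, 28, 22, 9 bp.

52, 43, 28, 22, 9 bp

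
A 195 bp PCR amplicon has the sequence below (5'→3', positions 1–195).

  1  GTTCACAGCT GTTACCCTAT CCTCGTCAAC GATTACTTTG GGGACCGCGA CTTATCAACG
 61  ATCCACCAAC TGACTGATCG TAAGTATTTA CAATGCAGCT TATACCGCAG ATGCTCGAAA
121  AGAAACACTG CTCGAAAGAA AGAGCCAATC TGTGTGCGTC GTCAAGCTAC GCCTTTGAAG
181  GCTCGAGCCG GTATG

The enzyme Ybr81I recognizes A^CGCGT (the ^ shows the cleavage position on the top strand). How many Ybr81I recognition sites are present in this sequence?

0

No occurrence of ACGCGT is present in the sequence.
Ybr81I does not cut: 0 sites.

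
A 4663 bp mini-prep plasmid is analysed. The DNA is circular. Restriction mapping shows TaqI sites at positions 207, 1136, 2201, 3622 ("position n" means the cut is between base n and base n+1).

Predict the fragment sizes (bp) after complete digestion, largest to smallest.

1421, 1248, 1065, 929 bp

Circular molecule, 4 cuts → 4 fragments:
  1136 − 207 = 929 bp
  2201 − 1136 = 1065 bp
  3622 − 2201 = 1421 bp
  wrap: 4663 − 3622 + 207 = 1248 bp
Sorted largest to smallest: 1421, 1248, 1065, 929 bp.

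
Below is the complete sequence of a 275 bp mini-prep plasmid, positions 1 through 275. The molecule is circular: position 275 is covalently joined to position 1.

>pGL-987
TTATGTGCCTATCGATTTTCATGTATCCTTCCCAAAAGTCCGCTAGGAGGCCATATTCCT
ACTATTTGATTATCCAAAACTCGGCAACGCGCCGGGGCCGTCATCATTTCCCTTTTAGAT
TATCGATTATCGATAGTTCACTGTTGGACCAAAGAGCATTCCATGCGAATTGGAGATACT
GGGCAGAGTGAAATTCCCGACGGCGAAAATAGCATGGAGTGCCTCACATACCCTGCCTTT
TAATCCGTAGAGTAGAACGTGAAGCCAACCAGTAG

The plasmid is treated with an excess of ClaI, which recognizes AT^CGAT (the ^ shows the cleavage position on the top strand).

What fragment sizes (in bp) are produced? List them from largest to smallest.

ClaI sites (ATCGAT) start at positions 11, 122, 129.
ClaI cuts after base 2 of each site, so after positions 12, 123, 130.
Circular molecule, 3 cuts → 3 fragments:
  13–123 → 111 bp
  124–130 → 7 bp
  131–275 then 1–12 → 145 + 12 = 157 bp
Sorted largest to smallest: 157, 111, 7 bp.

157, 111, 7 bp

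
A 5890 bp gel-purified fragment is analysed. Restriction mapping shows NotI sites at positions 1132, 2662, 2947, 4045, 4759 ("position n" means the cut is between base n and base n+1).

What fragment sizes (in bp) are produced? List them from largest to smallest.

Linear molecule, 5 cuts → 6 fragments:
  1132 − 0 = 1132 bp
  2662 − 1132 = 1530 bp
  2947 − 2662 = 285 bp
  4045 − 2947 = 1098 bp
  4759 − 4045 = 714 bp
  5890 − 4759 = 1131 bp
Sorted largest to smallest: 1530, 1132, 1131, 1098, 714, 285 bp.

1530, 1132, 1131, 1098, 714, 285 bp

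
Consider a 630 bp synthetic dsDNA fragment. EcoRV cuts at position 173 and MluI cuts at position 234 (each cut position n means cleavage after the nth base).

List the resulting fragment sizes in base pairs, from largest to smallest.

396, 173, 61 bp

Combined cut positions (sorted): 173, 234.
Linear molecule, 2 cuts → 3 fragments:
  173 − 0 = 173 bp
  234 − 173 = 61 bp
  630 − 234 = 396 bp
Sorted largest to smallest: 396, 173, 61 bp.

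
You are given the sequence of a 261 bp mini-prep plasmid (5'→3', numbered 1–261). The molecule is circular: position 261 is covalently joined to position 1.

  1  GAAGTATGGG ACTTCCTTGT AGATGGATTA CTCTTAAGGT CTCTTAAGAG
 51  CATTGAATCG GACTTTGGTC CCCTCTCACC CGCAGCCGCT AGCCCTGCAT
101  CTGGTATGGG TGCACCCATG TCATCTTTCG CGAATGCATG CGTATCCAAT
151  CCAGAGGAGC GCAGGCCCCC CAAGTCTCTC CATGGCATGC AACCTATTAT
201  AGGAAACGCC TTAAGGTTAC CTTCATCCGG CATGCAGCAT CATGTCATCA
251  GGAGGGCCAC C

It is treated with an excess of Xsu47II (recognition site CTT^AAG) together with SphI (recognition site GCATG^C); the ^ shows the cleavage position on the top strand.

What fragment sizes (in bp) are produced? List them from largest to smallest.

Xsu47II sites (CTTAAG) start at positions 33, 43, 210.
Xsu47II cuts after base 3 of each site, so after positions 35, 45, 212.
SphI sites (GCATGC) start at positions 136, 185, 230.
SphI cuts after base 5 of each site (before the last base), so after positions 140, 189, 234.
Combined cut positions: 35, 45, 140, 189, 212, 234.
Circular molecule, 6 cuts → 6 fragments:
  36–45 → 10 bp
  46–140 → 95 bp
  141–189 → 49 bp
  190–212 → 23 bp
  213–234 → 22 bp
  235–261 then 1–35 → 27 + 35 = 62 bp
Sorted largest to smallest: 95, 62, 49, 23, 22, 10 bp.

95, 62, 49, 23, 22, 10 bp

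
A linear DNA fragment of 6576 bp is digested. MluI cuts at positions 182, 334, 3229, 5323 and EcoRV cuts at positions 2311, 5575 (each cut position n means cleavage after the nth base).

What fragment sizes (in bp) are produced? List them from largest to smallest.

Combined cut positions (sorted): 182, 334, 2311, 3229, 5323, 5575.
Linear molecule, 6 cuts → 7 fragments:
  182 − 0 = 182 bp
  334 − 182 = 152 bp
  2311 − 334 = 1977 bp
  3229 − 2311 = 918 bp
  5323 − 3229 = 2094 bp
  5575 − 5323 = 252 bp
  6576 − 5575 = 1001 bp
Sorted largest to smallest: 2094, 1977, 1001, 918, 252, 182, 152 bp.

2094, 1977, 1001, 918, 252, 182, 152 bp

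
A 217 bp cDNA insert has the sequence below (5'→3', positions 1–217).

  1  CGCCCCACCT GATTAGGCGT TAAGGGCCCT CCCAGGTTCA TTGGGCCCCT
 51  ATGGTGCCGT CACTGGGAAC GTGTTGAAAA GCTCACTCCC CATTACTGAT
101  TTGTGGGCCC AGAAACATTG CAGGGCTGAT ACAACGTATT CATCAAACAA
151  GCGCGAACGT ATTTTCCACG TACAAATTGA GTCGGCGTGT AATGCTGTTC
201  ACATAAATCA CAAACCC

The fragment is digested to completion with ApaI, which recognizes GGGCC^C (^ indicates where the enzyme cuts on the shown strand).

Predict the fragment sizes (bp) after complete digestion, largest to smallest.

ApaI sites (GGGCCC) start at positions 24, 43, 105.
ApaI cuts after base 5 of each site (before the last base), so after positions 28, 47, 109.
Linear molecule, 3 cuts → 4 fragments:
  1–28 → 28 bp
  29–47 → 19 bp
  48–109 → 62 bp
  110–217 → 108 bp
Sorted largest to smallest: 108, 62, 28, 19 bp.

108, 62, 28, 19 bp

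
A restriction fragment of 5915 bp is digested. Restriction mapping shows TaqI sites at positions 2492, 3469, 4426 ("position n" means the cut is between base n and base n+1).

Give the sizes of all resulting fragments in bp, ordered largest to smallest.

2492, 1489, 977, 957 bp

Linear molecule, 3 cuts → 4 fragments:
  2492 − 0 = 2492 bp
  3469 − 2492 = 977 bp
  4426 − 3469 = 957 bp
  5915 − 4426 = 1489 bp
Sorted largest to smallest: 2492, 1489, 977, 957 bp.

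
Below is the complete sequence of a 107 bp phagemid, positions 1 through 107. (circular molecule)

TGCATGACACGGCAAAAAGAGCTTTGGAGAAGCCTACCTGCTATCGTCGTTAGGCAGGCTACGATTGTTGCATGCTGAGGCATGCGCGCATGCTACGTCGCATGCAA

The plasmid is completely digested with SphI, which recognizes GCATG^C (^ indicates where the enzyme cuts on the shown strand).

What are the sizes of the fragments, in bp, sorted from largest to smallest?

77, 12, 10, 8 bp

SphI sites (GCATGC) start at positions 70, 80, 88, 100.
SphI cuts after base 5 of each site (before the last base), so after positions 74, 84, 92, 104.
Circular molecule, 4 cuts → 4 fragments:
  75–84 → 10 bp
  85–92 → 8 bp
  93–104 → 12 bp
  105–107 then 1–74 → 3 + 74 = 77 bp
Sorted largest to smallest: 77, 12, 10, 8 bp.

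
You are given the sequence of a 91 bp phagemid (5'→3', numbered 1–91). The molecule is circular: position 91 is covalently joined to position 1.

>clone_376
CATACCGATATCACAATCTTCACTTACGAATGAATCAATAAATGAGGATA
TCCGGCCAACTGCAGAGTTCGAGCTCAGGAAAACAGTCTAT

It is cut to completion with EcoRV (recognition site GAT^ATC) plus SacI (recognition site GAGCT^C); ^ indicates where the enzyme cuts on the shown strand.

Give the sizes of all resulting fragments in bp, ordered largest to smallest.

40, 26, 25 bp

EcoRV sites (GATATC) start at positions 7, 47.
EcoRV cuts after base 3 of each site, so after positions 9, 49.
The SacI site (GAGCTC) starts at position 71.
SacI cuts after base 5 of each site (before the last base), so after position 75.
Combined cut positions: 9, 49, 75.
Circular molecule, 3 cuts → 3 fragments:
  10–49 → 40 bp
  50–75 → 26 bp
  76–91 then 1–9 → 16 + 9 = 25 bp
Sorted largest to smallest: 40, 26, 25 bp.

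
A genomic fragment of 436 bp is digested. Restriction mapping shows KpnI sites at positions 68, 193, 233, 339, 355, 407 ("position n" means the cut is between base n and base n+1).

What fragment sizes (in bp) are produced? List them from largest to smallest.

Linear molecule, 6 cuts → 7 fragments:
  68 − 0 = 68 bp
  193 − 68 = 125 bp
  233 − 193 = 40 bp
  339 − 233 = 106 bp
  355 − 339 = 16 bp
  407 − 355 = 52 bp
  436 − 407 = 29 bp
Sorted largest to smallest: 125, 106, 68, 52, 40, 29, 16 bp.

125, 106, 68, 52, 40, 29, 16 bp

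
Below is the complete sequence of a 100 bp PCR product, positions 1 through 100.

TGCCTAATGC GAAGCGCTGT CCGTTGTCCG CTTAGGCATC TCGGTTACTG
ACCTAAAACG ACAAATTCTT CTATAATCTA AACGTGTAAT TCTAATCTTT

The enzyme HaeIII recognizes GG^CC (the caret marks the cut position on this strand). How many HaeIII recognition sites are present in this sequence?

0

No occurrence of GGCC is present in the sequence.
HaeIII does not cut: 0 sites.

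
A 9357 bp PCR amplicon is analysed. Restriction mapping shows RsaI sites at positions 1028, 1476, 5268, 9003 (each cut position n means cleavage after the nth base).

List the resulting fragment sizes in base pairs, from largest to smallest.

Linear molecule, 4 cuts → 5 fragments:
  1028 − 0 = 1028 bp
  1476 − 1028 = 448 bp
  5268 − 1476 = 3792 bp
  9003 − 5268 = 3735 bp
  9357 − 9003 = 354 bp
Sorted largest to smallest: 3792, 3735, 1028, 448, 354 bp.

3792, 3735, 1028, 448, 354 bp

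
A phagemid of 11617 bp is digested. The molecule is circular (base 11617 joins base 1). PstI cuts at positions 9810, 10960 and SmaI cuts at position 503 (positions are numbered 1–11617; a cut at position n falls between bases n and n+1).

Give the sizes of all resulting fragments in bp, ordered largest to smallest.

9307, 1160, 1150 bp

Combined cut positions (sorted): 503, 9810, 10960.
Circular molecule, 3 cuts → 3 fragments:
  9810 − 503 = 9307 bp
  10960 − 9810 = 1150 bp
  wrap: 11617 − 10960 + 503 = 1160 bp
Sorted largest to smallest: 9307, 1160, 1150 bp.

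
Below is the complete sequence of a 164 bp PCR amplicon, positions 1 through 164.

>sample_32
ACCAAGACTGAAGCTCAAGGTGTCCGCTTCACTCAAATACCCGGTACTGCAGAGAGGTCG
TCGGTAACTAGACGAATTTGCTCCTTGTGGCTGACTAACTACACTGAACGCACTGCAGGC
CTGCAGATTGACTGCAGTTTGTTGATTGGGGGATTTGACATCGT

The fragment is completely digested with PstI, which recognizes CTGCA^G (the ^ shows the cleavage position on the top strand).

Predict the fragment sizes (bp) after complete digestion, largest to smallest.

PstI sites (CTGCAG) start at positions 47, 113, 121, 132.
PstI cuts after base 5 of each site (before the last base), so after positions 51, 117, 125, 136.
Linear molecule, 4 cuts → 5 fragments:
  1–51 → 51 bp
  52–117 → 66 bp
  118–125 → 8 bp
  126–136 → 11 bp
  137–164 → 28 bp
Sorted largest to smallest: 66, 51, 28, 11, 8 bp.

66, 51, 28, 11, 8 bp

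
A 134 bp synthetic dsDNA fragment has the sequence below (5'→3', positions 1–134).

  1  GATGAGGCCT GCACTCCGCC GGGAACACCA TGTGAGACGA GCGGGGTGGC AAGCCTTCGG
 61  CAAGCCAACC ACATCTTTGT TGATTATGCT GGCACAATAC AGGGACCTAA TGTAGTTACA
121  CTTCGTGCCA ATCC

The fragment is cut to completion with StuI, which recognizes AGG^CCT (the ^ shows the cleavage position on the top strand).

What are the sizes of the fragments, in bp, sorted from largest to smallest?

The StuI site (AGGCCT) starts at position 5.
StuI cuts after base 3 of each site, so after position 7.
Linear molecule, 1 cut → 2 fragments:
  1–7 → 7 bp
  8–134 → 127 bp
Sorted largest to smallest: 127, 7 bp.

127, 7 bp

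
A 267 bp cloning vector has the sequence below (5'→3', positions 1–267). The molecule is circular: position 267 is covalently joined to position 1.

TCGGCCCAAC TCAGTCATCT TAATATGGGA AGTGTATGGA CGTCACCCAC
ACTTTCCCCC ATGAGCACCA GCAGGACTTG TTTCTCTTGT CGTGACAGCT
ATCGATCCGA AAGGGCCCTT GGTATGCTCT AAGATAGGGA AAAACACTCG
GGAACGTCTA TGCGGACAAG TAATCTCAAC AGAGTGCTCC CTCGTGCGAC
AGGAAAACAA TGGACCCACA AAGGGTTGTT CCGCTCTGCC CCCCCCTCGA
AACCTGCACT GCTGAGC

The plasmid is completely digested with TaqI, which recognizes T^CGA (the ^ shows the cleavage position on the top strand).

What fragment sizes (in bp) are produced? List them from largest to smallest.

145, 122 bp

TaqI sites (TCGA) start at positions 102, 247.
TaqI cuts after the first base of each site, so after positions 102, 247.
Circular molecule, 2 cuts → 2 fragments:
  103–247 → 145 bp
  248–267 then 1–102 → 20 + 102 = 122 bp
Sorted largest to smallest: 145, 122 bp.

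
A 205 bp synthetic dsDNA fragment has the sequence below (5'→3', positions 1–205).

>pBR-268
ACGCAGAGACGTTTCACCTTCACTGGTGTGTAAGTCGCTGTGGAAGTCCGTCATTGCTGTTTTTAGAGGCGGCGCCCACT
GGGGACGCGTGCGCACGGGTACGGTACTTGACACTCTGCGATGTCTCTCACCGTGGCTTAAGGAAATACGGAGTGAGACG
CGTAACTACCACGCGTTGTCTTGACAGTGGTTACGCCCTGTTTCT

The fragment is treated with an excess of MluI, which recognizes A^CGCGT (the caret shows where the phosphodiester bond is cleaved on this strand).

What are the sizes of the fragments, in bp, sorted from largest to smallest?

MluI sites (ACGCGT) start at positions 85, 158, 171.
MluI cuts after the first base of each site, so after positions 85, 158, 171.
Linear molecule, 3 cuts → 4 fragments:
  1–85 → 85 bp
  86–158 → 73 bp
  159–171 → 13 bp
  172–205 → 34 bp
Sorted largest to smallest: 85, 73, 34, 13 bp.

85, 73, 34, 13 bp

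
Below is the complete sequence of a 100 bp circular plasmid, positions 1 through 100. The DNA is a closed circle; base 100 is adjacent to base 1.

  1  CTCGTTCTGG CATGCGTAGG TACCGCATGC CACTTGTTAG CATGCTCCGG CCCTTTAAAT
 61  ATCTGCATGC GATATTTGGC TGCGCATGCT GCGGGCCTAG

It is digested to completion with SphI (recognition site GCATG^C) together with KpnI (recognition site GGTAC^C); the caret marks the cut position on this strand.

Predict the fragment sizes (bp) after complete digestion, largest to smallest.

SphI sites (GCATGC) start at positions 10, 25, 40, 65, 84.
SphI cuts after base 5 of each site (before the last base), so after positions 14, 29, 44, 69, 88.
The KpnI site (GGTACC) starts at position 19.
KpnI cuts after base 5 of each site (before the last base), so after position 23.
Combined cut positions: 14, 23, 29, 44, 69, 88.
Circular molecule, 6 cuts → 6 fragments:
  15–23 → 9 bp
  24–29 → 6 bp
  30–44 → 15 bp
  45–69 → 25 bp
  70–88 → 19 bp
  89–100 then 1–14 → 12 + 14 = 26 bp
Sorted largest to smallest: 26, 25, 19, 15, 9, 6 bp.

26, 25, 19, 15, 9, 6 bp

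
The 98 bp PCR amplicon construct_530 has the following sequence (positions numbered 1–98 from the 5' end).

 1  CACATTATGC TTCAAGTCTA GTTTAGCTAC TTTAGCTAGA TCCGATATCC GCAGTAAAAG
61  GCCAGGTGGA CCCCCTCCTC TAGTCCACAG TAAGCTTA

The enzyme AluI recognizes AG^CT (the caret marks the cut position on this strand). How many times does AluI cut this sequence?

3

AGCT occurs starting at positions 25, 34, 93.
AluI cuts at 3 sites.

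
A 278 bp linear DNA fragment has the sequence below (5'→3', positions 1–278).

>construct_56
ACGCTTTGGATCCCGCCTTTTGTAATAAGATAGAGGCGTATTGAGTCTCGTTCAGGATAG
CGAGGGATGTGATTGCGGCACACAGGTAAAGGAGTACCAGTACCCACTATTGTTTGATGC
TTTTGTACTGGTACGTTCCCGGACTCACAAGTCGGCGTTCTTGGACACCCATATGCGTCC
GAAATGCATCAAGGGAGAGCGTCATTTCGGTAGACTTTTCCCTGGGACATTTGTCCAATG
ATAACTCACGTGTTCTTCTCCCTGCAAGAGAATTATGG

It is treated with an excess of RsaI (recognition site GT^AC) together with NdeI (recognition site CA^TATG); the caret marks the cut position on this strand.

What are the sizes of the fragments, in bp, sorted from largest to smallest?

107, 95, 39, 25, 6, 6 bp

RsaI sites (GTAC) start at positions 94, 100, 125, 131.
RsaI cuts after base 2 of each site, so after positions 95, 101, 126, 132.
The NdeI site (CATATG) starts at position 170.
NdeI cuts after base 2 of each site, so after position 171.
Combined cut positions: 95, 101, 126, 132, 171.
Linear molecule, 5 cuts → 6 fragments:
  1–95 → 95 bp
  96–101 → 6 bp
  102–126 → 25 bp
  127–132 → 6 bp
  133–171 → 39 bp
  172–278 → 107 bp
Sorted largest to smallest: 107, 95, 39, 25, 6, 6 bp.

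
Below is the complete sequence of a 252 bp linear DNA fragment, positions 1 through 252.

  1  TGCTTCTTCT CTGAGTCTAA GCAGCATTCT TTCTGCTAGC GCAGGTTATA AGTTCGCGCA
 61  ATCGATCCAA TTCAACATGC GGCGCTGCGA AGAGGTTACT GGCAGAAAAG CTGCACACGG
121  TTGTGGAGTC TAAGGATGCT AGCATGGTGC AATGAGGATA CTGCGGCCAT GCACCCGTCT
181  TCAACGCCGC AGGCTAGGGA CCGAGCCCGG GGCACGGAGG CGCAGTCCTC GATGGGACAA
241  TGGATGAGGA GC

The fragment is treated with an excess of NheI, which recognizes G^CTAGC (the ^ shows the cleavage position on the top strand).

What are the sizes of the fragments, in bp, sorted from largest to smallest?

114, 103, 35 bp

NheI sites (GCTAGC) start at positions 35, 138.
NheI cuts after the first base of each site, so after positions 35, 138.
Linear molecule, 2 cuts → 3 fragments:
  1–35 → 35 bp
  36–138 → 103 bp
  139–252 → 114 bp
Sorted largest to smallest: 114, 103, 35 bp.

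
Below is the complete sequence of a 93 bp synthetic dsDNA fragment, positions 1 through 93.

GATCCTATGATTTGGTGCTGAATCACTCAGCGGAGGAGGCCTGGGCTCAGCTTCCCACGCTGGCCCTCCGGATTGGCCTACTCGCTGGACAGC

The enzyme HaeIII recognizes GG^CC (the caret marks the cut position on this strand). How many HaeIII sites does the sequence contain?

3

GGCC occurs starting at positions 38, 62, 75.
HaeIII cuts at 3 sites.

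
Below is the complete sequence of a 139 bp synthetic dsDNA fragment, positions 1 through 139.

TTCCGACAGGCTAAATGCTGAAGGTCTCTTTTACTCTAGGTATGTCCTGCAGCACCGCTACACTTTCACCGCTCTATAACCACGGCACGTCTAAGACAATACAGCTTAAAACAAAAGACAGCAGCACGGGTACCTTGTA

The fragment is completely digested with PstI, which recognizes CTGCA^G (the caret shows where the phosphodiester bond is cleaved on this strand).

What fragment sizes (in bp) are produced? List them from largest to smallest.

The PstI site (CTGCAG) starts at position 47.
PstI cuts after base 5 of each site (before the last base), so after position 51.
Linear molecule, 1 cut → 2 fragments:
  1–51 → 51 bp
  52–139 → 88 bp
Sorted largest to smallest: 88, 51 bp.

88, 51 bp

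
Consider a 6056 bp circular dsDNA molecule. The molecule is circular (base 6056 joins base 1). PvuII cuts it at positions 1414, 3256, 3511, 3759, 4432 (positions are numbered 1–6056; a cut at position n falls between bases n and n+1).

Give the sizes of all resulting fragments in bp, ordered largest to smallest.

3038, 1842, 673, 255, 248 bp

Circular molecule, 5 cuts → 5 fragments:
  3256 − 1414 = 1842 bp
  3511 − 3256 = 255 bp
  3759 − 3511 = 248 bp
  4432 − 3759 = 673 bp
  wrap: 6056 − 4432 + 1414 = 3038 bp
Sorted largest to smallest: 3038, 1842, 673, 255, 248 bp.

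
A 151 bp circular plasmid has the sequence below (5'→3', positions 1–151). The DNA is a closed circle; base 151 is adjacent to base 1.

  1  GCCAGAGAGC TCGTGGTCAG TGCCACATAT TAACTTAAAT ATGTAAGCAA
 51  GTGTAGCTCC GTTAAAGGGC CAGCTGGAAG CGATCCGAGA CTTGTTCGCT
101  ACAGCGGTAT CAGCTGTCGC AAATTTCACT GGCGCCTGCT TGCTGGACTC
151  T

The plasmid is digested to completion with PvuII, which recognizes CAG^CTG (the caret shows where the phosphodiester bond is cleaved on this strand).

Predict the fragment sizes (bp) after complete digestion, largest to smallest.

111, 40 bp

PvuII sites (CAGCTG) start at positions 71, 111.
PvuII cuts after base 3 of each site, so after positions 73, 113.
Circular molecule, 2 cuts → 2 fragments:
  74–113 → 40 bp
  114–151 then 1–73 → 38 + 73 = 111 bp
Sorted largest to smallest: 111, 40 bp.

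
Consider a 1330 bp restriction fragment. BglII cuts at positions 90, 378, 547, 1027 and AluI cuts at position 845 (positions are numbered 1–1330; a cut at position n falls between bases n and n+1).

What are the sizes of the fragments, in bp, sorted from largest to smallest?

303, 298, 288, 182, 169, 90 bp

Combined cut positions (sorted): 90, 378, 547, 845, 1027.
Linear molecule, 5 cuts → 6 fragments:
  90 − 0 = 90 bp
  378 − 90 = 288 bp
  547 − 378 = 169 bp
  845 − 547 = 298 bp
  1027 − 845 = 182 bp
  1330 − 1027 = 303 bp
Sorted largest to smallest: 303, 298, 288, 182, 169, 90 bp.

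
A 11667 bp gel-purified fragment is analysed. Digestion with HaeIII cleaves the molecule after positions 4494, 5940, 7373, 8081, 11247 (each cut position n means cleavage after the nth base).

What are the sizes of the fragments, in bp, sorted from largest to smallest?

4494, 3166, 1446, 1433, 708, 420 bp

Linear molecule, 5 cuts → 6 fragments:
  4494 − 0 = 4494 bp
  5940 − 4494 = 1446 bp
  7373 − 5940 = 1433 bp
  8081 − 7373 = 708 bp
  11247 − 8081 = 3166 bp
  11667 − 11247 = 420 bp
Sorted largest to smallest: 4494, 3166, 1446, 1433, 708, 420 bp.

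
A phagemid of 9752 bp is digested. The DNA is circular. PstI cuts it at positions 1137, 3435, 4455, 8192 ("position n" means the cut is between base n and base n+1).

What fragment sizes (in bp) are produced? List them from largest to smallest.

Circular molecule, 4 cuts → 4 fragments:
  3435 − 1137 = 2298 bp
  4455 − 3435 = 1020 bp
  8192 − 4455 = 3737 bp
  wrap: 9752 − 8192 + 1137 = 2697 bp
Sorted largest to smallest: 3737, 2697, 2298, 1020 bp.

3737, 2697, 2298, 1020 bp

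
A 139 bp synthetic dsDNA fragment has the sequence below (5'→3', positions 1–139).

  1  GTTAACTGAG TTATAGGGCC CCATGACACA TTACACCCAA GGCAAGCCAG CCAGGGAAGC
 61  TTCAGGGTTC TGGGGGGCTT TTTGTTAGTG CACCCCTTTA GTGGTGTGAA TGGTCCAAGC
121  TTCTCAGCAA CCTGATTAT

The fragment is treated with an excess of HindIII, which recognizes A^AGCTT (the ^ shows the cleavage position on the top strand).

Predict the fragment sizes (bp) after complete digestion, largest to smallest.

HindIII sites (AAGCTT) start at positions 57, 117.
HindIII cuts after the first base of each site, so after positions 57, 117.
Linear molecule, 2 cuts → 3 fragments:
  1–57 → 57 bp
  58–117 → 60 bp
  118–139 → 22 bp
Sorted largest to smallest: 60, 57, 22 bp.

60, 57, 22 bp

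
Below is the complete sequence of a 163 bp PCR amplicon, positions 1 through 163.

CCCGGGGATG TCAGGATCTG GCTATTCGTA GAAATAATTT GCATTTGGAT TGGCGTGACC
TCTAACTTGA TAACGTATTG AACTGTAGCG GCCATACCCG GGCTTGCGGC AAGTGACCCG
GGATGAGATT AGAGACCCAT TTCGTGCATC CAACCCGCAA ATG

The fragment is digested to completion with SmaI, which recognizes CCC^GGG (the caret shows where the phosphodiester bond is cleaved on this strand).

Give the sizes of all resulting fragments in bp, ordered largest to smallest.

SmaI sites (CCCGGG) start at positions 1, 97, 117.
SmaI cuts after base 3 of each site, so after positions 3, 99, 119.
Linear molecule, 3 cuts → 4 fragments:
  1–3 → 3 bp
  4–99 → 96 bp
  100–119 → 20 bp
  120–163 → 44 bp
Sorted largest to smallest: 96, 44, 20, 3 bp.

96, 44, 20, 3 bp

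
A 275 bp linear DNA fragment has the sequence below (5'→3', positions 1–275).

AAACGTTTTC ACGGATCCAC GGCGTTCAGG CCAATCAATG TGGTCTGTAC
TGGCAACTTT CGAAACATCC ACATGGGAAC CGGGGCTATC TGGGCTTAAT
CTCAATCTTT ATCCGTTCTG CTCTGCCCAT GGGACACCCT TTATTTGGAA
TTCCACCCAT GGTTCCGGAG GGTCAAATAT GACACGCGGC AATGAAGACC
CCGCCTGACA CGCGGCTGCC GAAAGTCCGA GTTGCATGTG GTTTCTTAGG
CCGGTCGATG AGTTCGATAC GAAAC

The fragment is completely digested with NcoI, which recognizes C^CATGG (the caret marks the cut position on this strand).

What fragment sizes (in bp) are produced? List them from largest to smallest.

127, 118, 30 bp

NcoI sites (CCATGG) start at positions 127, 157.
NcoI cuts after the first base of each site, so after positions 127, 157.
Linear molecule, 2 cuts → 3 fragments:
  1–127 → 127 bp
  128–157 → 30 bp
  158–275 → 118 bp
Sorted largest to smallest: 127, 118, 30 bp.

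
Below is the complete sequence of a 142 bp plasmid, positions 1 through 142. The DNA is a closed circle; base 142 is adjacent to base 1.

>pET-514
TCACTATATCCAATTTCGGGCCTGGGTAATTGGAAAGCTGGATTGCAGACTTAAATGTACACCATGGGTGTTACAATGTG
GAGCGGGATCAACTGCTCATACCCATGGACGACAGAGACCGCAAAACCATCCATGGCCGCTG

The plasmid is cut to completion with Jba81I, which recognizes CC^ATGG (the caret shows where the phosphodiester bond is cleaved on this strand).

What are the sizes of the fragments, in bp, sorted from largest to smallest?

Jba81I sites (CCATGG) start at positions 62, 103, 131.
Jba81I cuts after base 2 of each site, so after positions 63, 104, 132.
Circular molecule, 3 cuts → 3 fragments:
  64–104 → 41 bp
  105–132 → 28 bp
  133–142 then 1–63 → 10 + 63 = 73 bp
Sorted largest to smallest: 73, 41, 28 bp.

73, 41, 28 bp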